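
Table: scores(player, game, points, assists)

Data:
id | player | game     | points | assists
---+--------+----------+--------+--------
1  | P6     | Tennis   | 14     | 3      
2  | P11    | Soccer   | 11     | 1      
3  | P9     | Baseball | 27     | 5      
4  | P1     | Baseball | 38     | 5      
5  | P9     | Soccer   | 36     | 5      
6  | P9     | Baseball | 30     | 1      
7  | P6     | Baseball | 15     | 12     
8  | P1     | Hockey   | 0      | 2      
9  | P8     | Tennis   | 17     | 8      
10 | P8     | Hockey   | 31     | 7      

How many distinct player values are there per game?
SELECT game, COUNT(DISTINCT player)
FROM scores
GROUP BY game

Result:
  Baseball: 3 distinct
  Hockey: 2 distinct
  Soccer: 2 distinct
  Tennis: 2 distinct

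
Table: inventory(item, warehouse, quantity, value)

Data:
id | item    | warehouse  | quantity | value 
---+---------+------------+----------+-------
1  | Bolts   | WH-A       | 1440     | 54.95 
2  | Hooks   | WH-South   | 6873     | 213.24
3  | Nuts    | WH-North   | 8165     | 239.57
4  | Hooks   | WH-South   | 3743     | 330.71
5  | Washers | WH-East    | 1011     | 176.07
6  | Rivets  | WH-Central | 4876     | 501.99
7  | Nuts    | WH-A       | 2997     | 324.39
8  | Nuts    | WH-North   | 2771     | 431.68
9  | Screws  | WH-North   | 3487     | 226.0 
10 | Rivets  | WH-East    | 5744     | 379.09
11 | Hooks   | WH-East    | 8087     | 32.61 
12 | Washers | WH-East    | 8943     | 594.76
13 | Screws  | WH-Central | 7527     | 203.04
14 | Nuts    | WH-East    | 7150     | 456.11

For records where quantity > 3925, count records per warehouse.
SELECT warehouse, COUNT(*)
FROM inventory
WHERE quantity > 3925
GROUP BY warehouse

Note: WHERE filters rows before grouping.

Result:
  WH-Central: 2
  WH-East: 4
  WH-North: 1
  WH-South: 1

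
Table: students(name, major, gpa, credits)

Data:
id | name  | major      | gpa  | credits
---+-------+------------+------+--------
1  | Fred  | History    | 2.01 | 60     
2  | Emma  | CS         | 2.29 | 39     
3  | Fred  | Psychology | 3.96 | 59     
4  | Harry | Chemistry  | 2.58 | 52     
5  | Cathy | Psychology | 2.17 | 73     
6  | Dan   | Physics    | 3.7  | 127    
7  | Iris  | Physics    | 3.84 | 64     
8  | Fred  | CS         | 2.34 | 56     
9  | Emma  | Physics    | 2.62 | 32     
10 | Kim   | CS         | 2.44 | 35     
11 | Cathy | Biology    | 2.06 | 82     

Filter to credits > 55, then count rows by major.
SELECT major, COUNT(*)
FROM students
WHERE credits > 55
GROUP BY major

Note: WHERE filters rows before grouping.

Result:
  Biology: 1
  CS: 1
  History: 1
  Physics: 2
  Psychology: 2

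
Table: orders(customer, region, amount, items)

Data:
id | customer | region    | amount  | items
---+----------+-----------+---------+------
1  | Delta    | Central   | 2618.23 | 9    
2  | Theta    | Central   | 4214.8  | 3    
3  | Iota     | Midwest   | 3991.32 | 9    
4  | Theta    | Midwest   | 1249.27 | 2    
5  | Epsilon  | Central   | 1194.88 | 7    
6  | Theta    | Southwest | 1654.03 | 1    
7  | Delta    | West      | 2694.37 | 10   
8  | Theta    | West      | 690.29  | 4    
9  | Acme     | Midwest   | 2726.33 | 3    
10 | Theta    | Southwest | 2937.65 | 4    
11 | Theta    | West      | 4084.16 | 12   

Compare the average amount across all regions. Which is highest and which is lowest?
SELECT region, AVG(amount)
FROM orders
GROUP BY region
ORDER BY AVG(amount)

All groups:
  Southwest: 2295.84
  West: 2489.61
  Midwest: 2655.64
  Central: 2675.97

Highest: Central (2675.97)
Lowest: Southwest (2295.84)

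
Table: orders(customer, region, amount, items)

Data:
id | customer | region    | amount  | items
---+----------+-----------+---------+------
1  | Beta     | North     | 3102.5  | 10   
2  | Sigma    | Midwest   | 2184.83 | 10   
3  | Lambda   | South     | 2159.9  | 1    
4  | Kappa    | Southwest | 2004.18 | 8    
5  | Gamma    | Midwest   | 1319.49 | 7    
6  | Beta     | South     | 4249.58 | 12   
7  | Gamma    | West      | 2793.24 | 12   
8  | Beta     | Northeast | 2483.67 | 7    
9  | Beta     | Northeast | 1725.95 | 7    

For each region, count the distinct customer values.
SELECT region, COUNT(DISTINCT customer)
FROM orders
GROUP BY region

Result:
  Midwest: 2 distinct
  North: 1 distinct
  Northeast: 1 distinct
  South: 2 distinct
  Southwest: 1 distinct
  West: 1 distinct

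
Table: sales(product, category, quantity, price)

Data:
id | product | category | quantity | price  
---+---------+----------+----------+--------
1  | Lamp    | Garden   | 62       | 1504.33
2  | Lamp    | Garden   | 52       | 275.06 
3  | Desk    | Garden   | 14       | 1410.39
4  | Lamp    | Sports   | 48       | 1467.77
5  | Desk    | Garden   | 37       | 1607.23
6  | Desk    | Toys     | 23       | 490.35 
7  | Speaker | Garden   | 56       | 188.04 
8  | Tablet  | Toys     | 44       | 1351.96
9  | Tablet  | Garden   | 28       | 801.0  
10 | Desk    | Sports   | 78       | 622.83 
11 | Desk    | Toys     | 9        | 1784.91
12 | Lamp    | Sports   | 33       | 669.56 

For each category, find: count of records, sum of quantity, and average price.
SELECT category,
       COUNT(*) as cnt,
       SUM(quantity) as total_quantity,
       AVG(price) as avg_price
FROM sales
GROUP BY category

Result:
  Garden: 6 records, 249 total quantity, 964.34 avg price
  Sports: 3 records, 159 total quantity, 920.05 avg price
  Toys: 3 records, 76 total quantity, 1209.07 avg price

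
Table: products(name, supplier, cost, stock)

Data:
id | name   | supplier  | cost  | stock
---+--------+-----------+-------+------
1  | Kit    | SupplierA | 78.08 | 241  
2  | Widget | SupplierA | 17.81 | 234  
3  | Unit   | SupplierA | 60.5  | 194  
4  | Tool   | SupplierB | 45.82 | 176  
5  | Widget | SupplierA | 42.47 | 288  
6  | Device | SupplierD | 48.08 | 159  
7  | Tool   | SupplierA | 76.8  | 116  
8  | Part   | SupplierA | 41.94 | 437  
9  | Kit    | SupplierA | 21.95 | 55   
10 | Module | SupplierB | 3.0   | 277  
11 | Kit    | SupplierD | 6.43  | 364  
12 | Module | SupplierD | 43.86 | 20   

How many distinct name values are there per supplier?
SELECT supplier, COUNT(DISTINCT name)
FROM products
GROUP BY supplier

Result:
  SupplierA: 5 distinct
  SupplierB: 2 distinct
  SupplierD: 3 distinct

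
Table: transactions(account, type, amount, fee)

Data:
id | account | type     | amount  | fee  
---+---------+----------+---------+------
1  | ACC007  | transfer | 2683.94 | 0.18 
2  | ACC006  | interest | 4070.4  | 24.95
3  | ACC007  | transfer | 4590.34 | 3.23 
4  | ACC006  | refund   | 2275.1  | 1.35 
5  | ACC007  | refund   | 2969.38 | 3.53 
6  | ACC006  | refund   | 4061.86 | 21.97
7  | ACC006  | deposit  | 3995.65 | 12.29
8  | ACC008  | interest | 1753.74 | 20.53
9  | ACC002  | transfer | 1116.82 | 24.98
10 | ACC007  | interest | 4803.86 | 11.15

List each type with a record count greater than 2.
SELECT type, COUNT(*) as cnt
FROM transactions
GROUP BY type
HAVING COUNT(*) > 2

Result:
  interest: 3
  refund: 3
  transfer: 3

Note: HAVING filters groups after aggregation, WHERE filters rows before.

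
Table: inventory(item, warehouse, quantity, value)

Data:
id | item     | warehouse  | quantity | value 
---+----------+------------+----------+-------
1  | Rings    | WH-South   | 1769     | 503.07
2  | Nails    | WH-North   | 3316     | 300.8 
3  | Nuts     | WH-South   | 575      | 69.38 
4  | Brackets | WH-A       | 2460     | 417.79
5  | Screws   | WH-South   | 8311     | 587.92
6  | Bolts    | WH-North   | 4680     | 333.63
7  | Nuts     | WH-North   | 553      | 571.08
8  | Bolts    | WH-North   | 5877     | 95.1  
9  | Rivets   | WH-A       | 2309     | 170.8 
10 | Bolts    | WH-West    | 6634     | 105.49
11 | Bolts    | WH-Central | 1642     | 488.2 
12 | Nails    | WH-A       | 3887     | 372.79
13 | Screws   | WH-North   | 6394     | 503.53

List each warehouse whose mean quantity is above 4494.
SELECT warehouse, AVG(quantity)
FROM inventory
GROUP BY warehouse
HAVING AVG(quantity) > 4494

Result:
  WH-West: avg=6634.00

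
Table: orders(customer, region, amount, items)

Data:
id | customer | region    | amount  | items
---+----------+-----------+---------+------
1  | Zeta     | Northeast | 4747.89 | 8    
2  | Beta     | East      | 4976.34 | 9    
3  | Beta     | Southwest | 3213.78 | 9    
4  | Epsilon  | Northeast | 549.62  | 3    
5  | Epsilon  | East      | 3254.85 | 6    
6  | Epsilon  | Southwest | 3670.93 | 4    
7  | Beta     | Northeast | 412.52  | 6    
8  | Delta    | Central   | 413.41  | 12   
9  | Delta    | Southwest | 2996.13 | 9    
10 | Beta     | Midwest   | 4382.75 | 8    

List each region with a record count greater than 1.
SELECT region, COUNT(*) as cnt
FROM orders
GROUP BY region
HAVING COUNT(*) > 1

Result:
  East: 2
  Northeast: 3
  Southwest: 3

Note: HAVING filters groups after aggregation, WHERE filters rows before.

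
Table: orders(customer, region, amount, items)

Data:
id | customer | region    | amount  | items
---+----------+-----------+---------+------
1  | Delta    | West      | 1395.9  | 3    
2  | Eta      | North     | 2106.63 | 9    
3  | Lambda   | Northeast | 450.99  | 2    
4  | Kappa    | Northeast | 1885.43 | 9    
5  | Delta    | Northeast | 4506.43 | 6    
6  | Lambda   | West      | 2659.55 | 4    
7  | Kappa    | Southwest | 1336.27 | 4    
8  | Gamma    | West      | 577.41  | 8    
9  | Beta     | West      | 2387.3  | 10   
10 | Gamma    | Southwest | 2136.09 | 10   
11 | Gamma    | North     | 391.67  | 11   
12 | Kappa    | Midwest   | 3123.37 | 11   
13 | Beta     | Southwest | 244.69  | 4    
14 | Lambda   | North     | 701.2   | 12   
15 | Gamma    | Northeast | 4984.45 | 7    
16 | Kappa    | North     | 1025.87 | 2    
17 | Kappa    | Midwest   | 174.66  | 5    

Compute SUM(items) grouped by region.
SELECT region, SUM(items) as result
FROM orders
GROUP BY region

Result:
  Midwest: 16
  North: 34
  Northeast: 24
  Southwest: 18
  West: 25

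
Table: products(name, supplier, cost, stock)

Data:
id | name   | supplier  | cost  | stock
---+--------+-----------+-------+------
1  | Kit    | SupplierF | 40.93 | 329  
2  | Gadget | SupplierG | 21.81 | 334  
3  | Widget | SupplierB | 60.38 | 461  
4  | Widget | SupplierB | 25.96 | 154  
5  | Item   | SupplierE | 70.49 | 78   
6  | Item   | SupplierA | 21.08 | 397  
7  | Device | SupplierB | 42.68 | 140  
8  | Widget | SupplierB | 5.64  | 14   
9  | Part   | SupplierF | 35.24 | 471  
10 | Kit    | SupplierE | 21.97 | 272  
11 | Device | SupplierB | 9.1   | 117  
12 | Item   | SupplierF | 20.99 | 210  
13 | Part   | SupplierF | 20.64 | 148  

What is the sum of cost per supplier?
SELECT supplier, SUM(cost) as result
FROM products
GROUP BY supplier

Result:
  SupplierA: 21.08
  SupplierB: 143.76
  SupplierE: 92.46
  SupplierF: 117.80
  SupplierG: 21.81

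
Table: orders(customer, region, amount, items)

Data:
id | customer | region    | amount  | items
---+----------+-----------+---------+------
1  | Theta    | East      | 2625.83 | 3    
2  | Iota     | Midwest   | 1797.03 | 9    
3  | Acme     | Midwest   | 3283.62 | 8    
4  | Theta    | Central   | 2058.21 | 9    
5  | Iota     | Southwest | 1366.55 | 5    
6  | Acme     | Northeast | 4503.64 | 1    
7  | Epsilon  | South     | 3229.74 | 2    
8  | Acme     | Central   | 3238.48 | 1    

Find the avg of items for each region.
SELECT region, AVG(items) as result
FROM orders
GROUP BY region

Result:
  Central: 5.00
  East: 3.00
  Midwest: 8.50
  Northeast: 1.00
  South: 2.00
  Southwest: 5.00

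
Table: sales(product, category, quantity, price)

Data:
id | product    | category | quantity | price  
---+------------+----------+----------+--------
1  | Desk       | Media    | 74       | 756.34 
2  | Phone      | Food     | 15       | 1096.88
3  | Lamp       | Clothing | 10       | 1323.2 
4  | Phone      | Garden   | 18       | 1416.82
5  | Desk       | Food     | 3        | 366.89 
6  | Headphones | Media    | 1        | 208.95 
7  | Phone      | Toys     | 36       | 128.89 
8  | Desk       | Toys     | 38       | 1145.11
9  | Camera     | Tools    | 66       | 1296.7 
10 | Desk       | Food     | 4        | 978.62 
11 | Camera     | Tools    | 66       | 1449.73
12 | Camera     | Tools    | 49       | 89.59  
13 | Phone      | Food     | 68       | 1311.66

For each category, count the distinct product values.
SELECT category, COUNT(DISTINCT product)
FROM sales
GROUP BY category

Result:
  Clothing: 1 distinct
  Food: 2 distinct
  Garden: 1 distinct
  Media: 2 distinct
  Tools: 1 distinct
  Toys: 2 distinct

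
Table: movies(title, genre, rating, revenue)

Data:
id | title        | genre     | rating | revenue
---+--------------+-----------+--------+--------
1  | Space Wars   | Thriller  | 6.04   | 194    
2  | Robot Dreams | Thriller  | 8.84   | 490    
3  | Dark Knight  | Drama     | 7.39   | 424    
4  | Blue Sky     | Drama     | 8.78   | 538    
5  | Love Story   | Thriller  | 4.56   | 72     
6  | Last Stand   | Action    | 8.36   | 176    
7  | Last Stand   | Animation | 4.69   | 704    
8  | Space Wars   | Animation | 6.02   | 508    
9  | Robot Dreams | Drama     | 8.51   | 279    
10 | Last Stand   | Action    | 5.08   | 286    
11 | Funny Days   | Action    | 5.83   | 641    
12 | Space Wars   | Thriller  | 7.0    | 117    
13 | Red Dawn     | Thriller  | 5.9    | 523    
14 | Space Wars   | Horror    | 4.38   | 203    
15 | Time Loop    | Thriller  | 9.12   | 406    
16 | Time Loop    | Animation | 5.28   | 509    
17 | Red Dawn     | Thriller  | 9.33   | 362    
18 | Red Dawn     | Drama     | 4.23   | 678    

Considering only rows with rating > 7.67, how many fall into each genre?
SELECT genre, COUNT(*)
FROM movies
WHERE rating > 7.67
GROUP BY genre

Note: WHERE filters rows before grouping.

Result:
  Action: 1
  Drama: 2
  Thriller: 3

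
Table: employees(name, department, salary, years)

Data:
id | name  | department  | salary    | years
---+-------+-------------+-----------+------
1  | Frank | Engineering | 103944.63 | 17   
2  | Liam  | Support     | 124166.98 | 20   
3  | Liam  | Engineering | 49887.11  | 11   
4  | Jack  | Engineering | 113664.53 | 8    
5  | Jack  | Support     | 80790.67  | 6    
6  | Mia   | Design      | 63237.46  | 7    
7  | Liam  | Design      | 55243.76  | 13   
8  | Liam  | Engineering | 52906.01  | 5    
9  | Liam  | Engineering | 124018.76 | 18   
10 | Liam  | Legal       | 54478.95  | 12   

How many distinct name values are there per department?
SELECT department, COUNT(DISTINCT name)
FROM employees
GROUP BY department

Result:
  Design: 2 distinct
  Engineering: 3 distinct
  Legal: 1 distinct
  Support: 2 distinct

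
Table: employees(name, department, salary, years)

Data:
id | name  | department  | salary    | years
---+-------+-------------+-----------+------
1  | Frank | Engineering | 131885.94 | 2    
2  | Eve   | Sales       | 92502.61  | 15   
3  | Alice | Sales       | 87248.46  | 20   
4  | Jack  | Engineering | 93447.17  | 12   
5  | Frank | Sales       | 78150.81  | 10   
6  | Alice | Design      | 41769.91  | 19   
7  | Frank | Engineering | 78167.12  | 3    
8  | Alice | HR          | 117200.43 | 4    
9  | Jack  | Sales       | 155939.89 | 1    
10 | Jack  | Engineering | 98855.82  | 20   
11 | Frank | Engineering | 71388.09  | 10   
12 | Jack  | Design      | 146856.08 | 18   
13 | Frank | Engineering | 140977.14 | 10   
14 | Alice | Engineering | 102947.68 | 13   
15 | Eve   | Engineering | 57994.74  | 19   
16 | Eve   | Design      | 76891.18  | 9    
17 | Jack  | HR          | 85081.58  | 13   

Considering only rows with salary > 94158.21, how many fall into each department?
SELECT department, COUNT(*)
FROM employees
WHERE salary > 94158.21
GROUP BY department

Note: WHERE filters rows before grouping.

Result:
  Design: 1
  Engineering: 4
  HR: 1
  Sales: 1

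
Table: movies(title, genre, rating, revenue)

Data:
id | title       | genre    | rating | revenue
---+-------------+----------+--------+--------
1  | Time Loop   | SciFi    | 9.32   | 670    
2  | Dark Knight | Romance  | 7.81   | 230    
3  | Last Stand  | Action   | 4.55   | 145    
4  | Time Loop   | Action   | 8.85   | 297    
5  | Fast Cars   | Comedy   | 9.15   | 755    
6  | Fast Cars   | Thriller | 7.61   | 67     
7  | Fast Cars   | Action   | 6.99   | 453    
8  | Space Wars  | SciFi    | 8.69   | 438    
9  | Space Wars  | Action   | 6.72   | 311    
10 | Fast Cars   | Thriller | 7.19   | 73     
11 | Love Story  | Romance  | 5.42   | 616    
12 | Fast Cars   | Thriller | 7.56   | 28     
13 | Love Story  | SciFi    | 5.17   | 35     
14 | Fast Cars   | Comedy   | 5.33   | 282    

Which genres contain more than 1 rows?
SELECT genre, COUNT(*) as cnt
FROM movies
GROUP BY genre
HAVING COUNT(*) > 1

Result:
  Action: 4
  Comedy: 2
  Romance: 2
  SciFi: 3
  Thriller: 3

Note: HAVING filters groups after aggregation, WHERE filters rows before.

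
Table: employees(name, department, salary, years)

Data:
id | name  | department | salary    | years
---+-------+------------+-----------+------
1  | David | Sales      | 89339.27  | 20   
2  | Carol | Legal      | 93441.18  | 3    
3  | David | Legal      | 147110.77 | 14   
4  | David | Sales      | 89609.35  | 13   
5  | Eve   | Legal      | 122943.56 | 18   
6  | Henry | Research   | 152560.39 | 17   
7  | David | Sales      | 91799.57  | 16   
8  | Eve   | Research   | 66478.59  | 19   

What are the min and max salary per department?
SELECT department, MIN(salary), MAX(salary)
FROM employees
GROUP BY department

Result:
  Legal: min=93441.18, max=147110.77
  Research: min=66478.59, max=152560.39
  Sales: min=89339.27, max=91799.57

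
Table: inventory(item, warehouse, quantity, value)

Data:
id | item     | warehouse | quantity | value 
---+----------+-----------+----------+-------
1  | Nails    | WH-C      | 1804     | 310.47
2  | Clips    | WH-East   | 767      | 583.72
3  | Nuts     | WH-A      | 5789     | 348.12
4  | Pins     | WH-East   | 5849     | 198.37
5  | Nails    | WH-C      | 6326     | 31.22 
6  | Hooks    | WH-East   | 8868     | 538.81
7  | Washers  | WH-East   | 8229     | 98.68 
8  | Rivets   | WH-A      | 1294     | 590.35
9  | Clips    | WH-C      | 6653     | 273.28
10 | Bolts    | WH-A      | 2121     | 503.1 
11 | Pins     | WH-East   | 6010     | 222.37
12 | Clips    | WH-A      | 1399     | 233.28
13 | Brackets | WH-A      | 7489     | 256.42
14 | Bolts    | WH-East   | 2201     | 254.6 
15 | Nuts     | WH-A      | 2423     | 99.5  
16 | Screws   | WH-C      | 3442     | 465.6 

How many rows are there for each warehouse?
SELECT warehouse, COUNT(*) as count
FROM inventory
GROUP BY warehouse

Result:
  WH-A: 6
  WH-C: 4
  WH-East: 6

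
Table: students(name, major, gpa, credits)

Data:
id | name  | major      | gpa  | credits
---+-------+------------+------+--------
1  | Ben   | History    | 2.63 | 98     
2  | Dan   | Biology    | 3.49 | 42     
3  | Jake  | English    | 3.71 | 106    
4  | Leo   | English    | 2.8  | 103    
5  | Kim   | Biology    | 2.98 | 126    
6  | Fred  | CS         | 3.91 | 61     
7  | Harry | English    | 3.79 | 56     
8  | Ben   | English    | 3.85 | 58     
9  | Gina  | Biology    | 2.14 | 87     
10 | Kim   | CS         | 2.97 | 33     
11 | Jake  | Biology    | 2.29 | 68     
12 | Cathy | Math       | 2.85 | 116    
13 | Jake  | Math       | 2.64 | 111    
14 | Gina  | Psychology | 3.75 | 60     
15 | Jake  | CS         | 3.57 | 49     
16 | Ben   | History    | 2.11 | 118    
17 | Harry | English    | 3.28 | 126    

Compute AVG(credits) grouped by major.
SELECT major, AVG(credits) as result
FROM students
GROUP BY major

Result:
  Biology: 80.75
  CS: 47.67
  English: 89.80
  History: 108.00
  Math: 113.50
  Psychology: 60.00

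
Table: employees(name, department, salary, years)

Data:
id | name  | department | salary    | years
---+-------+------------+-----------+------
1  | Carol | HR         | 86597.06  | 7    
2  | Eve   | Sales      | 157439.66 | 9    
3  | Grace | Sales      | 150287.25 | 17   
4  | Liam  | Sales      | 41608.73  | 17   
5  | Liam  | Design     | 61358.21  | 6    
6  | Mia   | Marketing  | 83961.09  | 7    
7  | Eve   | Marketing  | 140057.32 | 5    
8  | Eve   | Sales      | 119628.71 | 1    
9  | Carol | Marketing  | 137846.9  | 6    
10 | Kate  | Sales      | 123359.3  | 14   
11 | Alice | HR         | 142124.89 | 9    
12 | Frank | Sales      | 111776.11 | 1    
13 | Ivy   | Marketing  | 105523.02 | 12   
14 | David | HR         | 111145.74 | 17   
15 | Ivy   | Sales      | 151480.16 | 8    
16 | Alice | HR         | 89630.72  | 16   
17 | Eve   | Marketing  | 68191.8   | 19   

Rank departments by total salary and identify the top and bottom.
SELECT department, SUM(salary)
FROM employees
GROUP BY department
ORDER BY SUM(salary)

All groups:
  Design: 61358.21
  HR: 429498.41
  Marketing: 535580.13
  Sales: 855579.92

Highest: Sales (855579.92)
Lowest: Design (61358.21)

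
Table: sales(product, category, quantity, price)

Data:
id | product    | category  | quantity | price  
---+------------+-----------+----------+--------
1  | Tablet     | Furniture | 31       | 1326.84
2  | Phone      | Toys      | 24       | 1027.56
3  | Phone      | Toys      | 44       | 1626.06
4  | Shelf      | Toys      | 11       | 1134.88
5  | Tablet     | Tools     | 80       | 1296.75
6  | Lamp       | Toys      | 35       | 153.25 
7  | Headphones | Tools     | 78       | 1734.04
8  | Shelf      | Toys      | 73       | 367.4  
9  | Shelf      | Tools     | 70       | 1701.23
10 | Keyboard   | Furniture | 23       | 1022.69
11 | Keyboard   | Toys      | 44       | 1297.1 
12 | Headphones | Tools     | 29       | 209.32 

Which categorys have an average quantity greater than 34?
SELECT category, AVG(quantity)
FROM sales
GROUP BY category
HAVING AVG(quantity) > 34

Result:
  Tools: avg=64.25
  Toys: avg=38.50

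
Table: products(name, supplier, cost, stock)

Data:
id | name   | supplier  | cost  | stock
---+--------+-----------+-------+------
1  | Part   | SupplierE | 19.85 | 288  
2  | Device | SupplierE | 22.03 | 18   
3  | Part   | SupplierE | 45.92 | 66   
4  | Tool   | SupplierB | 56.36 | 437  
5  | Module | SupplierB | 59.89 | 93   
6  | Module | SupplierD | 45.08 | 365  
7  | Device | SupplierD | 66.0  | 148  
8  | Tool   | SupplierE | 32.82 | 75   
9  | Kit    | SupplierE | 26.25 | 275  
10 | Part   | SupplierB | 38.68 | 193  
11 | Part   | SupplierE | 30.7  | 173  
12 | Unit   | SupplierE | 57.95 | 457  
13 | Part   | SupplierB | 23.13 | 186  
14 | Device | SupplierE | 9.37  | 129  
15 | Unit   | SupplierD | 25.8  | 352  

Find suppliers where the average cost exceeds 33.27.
SELECT supplier, AVG(cost)
FROM products
GROUP BY supplier
HAVING AVG(cost) > 33.27

Result:
  SupplierB: avg=44.52
  SupplierD: avg=45.63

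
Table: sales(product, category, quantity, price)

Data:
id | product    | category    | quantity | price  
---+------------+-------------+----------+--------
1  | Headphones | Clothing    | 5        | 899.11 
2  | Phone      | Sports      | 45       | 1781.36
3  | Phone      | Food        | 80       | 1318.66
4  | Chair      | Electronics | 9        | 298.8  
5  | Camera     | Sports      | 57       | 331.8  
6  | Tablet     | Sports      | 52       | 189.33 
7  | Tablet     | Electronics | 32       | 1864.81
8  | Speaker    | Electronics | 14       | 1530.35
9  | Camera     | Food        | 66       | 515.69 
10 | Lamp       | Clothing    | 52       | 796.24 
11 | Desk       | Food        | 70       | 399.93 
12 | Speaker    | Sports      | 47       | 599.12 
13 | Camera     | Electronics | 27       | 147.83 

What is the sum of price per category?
SELECT category, SUM(price) as result
FROM sales
GROUP BY category

Result:
  Clothing: 1695.35
  Electronics: 3841.79
  Food: 2234.28
  Sports: 2901.61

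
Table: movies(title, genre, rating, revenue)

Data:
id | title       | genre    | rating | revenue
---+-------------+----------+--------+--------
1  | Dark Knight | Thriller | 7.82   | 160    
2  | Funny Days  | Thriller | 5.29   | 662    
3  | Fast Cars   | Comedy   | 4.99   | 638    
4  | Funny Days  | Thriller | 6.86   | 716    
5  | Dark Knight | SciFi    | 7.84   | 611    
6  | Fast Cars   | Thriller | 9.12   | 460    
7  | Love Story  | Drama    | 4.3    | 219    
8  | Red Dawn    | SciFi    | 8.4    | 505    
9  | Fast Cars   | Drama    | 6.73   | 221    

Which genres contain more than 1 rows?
SELECT genre, COUNT(*) as cnt
FROM movies
GROUP BY genre
HAVING COUNT(*) > 1

Result:
  Drama: 2
  SciFi: 2
  Thriller: 4

Note: HAVING filters groups after aggregation, WHERE filters rows before.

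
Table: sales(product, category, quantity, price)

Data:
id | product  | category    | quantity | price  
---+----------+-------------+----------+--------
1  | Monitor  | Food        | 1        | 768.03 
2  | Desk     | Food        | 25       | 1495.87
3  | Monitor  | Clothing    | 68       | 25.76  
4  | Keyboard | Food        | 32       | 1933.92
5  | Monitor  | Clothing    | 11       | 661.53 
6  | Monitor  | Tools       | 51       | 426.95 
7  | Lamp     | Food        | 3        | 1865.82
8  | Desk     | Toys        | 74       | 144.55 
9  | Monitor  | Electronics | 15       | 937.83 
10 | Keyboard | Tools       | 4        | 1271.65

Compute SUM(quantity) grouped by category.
SELECT category, SUM(quantity) as result
FROM sales
GROUP BY category

Result:
  Clothing: 79
  Electronics: 15
  Food: 61
  Tools: 55
  Toys: 74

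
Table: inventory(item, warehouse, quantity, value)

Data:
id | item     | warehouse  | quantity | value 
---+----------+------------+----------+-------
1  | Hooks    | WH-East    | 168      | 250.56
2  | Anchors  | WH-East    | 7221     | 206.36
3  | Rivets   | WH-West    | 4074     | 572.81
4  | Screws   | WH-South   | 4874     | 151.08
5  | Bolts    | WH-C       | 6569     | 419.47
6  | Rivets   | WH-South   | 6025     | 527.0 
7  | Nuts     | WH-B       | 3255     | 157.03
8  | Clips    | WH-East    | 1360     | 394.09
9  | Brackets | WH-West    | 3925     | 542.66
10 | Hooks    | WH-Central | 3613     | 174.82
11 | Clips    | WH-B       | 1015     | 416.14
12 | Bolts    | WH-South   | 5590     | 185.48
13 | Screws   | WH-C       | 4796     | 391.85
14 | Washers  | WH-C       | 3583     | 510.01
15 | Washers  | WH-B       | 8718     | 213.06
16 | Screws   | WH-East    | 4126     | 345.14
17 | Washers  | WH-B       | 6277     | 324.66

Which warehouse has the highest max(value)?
SELECT warehouse, MAX(value) as val
FROM inventory
GROUP BY warehouse
ORDER BY val DESC
LIMIT 1

Result: WH-West with max(value) = 572.81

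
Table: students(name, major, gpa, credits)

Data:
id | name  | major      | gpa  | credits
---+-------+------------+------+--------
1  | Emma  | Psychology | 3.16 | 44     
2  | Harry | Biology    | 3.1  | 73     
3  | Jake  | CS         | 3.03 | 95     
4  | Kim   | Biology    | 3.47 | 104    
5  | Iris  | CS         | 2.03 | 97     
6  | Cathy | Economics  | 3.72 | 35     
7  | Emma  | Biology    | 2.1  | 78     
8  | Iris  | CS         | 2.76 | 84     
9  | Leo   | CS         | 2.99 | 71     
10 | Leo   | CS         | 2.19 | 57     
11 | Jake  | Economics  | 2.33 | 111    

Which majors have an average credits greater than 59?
SELECT major, AVG(credits)
FROM students
GROUP BY major
HAVING AVG(credits) > 59

Result:
  Biology: avg=85.00
  CS: avg=80.80
  Economics: avg=73.00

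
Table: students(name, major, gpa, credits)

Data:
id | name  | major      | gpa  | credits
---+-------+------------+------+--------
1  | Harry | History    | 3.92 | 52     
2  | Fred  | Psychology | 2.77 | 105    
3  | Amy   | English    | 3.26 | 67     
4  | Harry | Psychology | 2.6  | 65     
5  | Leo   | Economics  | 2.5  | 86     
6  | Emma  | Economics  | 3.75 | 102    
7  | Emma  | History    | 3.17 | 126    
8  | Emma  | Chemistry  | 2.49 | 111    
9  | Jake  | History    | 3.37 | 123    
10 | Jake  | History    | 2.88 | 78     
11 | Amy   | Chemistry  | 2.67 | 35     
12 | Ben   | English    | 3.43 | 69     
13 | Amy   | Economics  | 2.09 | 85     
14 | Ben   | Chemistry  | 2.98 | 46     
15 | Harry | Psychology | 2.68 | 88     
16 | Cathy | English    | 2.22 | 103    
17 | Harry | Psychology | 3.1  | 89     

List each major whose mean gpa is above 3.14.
SELECT major, AVG(gpa)
FROM students
GROUP BY major
HAVING AVG(gpa) > 3.14

Result:
  History: avg=3.34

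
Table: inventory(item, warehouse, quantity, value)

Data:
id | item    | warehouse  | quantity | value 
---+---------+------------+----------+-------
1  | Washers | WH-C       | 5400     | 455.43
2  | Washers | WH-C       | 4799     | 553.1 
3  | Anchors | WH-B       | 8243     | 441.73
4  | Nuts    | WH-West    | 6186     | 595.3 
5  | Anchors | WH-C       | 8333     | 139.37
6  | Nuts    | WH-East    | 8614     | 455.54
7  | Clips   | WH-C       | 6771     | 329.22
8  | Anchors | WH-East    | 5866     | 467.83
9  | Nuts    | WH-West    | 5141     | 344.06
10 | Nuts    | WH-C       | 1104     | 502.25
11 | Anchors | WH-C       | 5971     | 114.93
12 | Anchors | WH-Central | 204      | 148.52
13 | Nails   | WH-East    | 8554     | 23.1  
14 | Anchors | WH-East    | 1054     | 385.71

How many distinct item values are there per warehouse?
SELECT warehouse, COUNT(DISTINCT item)
FROM inventory
GROUP BY warehouse

Result:
  WH-B: 1 distinct
  WH-C: 4 distinct
  WH-Central: 1 distinct
  WH-East: 3 distinct
  WH-West: 1 distinct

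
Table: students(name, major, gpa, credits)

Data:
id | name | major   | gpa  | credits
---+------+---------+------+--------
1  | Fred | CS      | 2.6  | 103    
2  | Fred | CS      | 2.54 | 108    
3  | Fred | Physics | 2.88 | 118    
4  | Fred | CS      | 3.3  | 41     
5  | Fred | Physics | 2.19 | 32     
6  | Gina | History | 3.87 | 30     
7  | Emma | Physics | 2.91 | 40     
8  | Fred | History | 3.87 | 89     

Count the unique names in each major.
SELECT major, COUNT(DISTINCT name)
FROM students
GROUP BY major

Result:
  CS: 1 distinct
  History: 2 distinct
  Physics: 2 distinct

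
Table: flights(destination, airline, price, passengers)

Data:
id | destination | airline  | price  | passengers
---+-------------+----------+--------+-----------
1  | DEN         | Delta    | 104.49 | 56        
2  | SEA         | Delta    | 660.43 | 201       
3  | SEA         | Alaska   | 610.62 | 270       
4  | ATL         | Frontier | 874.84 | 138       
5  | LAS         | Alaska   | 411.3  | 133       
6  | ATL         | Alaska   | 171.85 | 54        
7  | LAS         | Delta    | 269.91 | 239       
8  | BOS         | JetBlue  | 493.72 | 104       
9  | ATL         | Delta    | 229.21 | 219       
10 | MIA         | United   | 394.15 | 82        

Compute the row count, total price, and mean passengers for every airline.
SELECT airline,
       COUNT(*) as cnt,
       SUM(price) as total_price,
       AVG(passengers) as avg_passengers
FROM flights
GROUP BY airline

Result:
  Alaska: 3 records, 1193.77 total price, 152.33 avg passengers
  Delta: 4 records, 1264.04 total price, 178.75 avg passengers
  Frontier: 1 records, 874.84 total price, 138.00 avg passengers
  JetBlue: 1 records, 493.72 total price, 104.00 avg passengers
  United: 1 records, 394.15 total price, 82.00 avg passengers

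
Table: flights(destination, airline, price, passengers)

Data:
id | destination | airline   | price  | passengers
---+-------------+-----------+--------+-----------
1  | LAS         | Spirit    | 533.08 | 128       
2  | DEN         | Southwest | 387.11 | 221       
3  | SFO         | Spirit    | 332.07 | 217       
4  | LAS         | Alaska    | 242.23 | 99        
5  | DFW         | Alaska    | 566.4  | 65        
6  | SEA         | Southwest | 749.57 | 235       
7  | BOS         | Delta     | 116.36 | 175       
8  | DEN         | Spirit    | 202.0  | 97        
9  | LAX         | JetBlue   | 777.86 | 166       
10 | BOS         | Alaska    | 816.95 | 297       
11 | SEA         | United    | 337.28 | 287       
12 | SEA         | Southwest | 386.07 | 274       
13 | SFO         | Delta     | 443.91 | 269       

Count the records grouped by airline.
SELECT airline, COUNT(*) as count
FROM flights
GROUP BY airline

Result:
  Alaska: 3
  Delta: 2
  JetBlue: 1
  Southwest: 3
  Spirit: 3
  United: 1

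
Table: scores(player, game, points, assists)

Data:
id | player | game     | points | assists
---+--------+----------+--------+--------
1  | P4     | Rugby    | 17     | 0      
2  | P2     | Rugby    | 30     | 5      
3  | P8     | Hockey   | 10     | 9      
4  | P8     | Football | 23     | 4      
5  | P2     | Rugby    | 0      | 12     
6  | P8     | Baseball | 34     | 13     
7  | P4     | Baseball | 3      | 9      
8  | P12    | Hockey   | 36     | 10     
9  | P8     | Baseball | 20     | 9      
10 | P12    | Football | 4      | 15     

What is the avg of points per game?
SELECT game, AVG(points) as result
FROM scores
GROUP BY game

Result:
  Baseball: 19.00
  Football: 13.50
  Hockey: 23.00
  Rugby: 15.67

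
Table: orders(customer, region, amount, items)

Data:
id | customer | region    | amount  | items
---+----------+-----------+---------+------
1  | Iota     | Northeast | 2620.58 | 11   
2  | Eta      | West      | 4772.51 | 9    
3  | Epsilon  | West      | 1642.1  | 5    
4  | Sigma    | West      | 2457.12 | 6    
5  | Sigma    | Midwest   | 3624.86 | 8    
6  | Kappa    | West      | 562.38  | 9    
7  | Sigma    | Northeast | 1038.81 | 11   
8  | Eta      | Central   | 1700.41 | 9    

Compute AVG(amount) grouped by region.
SELECT region, AVG(amount) as result
FROM orders
GROUP BY region

Result:
  Central: 1700.41
  Midwest: 3624.86
  Northeast: 1829.70
  West: 2358.53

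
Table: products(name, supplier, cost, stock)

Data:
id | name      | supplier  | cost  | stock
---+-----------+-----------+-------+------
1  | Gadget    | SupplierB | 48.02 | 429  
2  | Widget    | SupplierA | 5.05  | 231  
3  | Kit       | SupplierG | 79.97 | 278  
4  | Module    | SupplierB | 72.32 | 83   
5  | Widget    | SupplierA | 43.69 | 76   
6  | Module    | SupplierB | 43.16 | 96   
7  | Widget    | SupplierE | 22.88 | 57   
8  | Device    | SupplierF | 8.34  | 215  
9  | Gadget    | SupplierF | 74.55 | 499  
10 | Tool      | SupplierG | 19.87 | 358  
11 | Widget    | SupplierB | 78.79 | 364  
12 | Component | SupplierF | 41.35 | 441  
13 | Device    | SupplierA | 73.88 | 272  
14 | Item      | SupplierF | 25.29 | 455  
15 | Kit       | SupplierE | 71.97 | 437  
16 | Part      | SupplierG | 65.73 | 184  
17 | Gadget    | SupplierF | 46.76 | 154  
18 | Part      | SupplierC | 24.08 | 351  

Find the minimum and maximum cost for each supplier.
SELECT supplier, MIN(cost), MAX(cost)
FROM products
GROUP BY supplier

Result:
  SupplierA: min=5.05, max=73.88
  SupplierB: min=43.16, max=78.79
  SupplierC: min=24.08, max=24.08
  SupplierE: min=22.88, max=71.97
  SupplierF: min=8.34, max=74.55
  SupplierG: min=19.87, max=79.97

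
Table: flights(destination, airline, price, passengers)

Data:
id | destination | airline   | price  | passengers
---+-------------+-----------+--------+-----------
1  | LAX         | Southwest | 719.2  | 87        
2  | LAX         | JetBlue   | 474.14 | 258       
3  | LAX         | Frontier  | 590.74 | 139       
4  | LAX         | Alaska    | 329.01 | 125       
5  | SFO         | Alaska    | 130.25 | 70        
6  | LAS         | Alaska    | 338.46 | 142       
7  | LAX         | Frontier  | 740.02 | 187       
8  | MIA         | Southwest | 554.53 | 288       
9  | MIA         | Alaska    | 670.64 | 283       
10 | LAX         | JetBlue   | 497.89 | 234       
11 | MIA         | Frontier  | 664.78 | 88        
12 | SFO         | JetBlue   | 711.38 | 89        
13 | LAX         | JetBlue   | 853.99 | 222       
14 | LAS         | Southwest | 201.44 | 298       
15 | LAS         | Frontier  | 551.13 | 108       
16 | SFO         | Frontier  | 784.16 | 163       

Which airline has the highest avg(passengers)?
SELECT airline, AVG(passengers) as val
FROM flights
GROUP BY airline
ORDER BY val DESC
LIMIT 1

Result: Southwest with avg(passengers) = 224.33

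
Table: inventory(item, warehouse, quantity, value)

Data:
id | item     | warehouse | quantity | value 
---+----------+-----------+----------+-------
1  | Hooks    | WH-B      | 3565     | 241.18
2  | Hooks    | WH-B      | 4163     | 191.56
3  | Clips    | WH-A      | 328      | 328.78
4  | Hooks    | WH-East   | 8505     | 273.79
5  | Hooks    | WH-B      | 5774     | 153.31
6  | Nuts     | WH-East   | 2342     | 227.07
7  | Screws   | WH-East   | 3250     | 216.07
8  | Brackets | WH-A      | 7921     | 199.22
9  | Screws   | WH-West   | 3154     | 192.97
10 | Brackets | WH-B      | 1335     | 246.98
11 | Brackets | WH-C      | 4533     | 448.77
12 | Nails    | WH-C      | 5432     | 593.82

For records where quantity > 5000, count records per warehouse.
SELECT warehouse, COUNT(*)
FROM inventory
WHERE quantity > 5000
GROUP BY warehouse

Note: WHERE filters rows before grouping.

Result:
  WH-A: 1
  WH-B: 1
  WH-C: 1
  WH-East: 1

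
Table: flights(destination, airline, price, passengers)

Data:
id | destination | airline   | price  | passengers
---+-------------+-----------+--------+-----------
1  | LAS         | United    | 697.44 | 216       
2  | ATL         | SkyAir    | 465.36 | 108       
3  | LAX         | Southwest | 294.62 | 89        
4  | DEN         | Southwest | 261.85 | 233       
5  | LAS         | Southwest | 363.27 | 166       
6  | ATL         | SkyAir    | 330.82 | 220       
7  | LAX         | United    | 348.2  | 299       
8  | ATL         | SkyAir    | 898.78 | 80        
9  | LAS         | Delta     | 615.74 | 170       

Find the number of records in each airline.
SELECT airline, COUNT(*) as count
FROM flights
GROUP BY airline

Result:
  Delta: 1
  SkyAir: 3
  Southwest: 3
  United: 2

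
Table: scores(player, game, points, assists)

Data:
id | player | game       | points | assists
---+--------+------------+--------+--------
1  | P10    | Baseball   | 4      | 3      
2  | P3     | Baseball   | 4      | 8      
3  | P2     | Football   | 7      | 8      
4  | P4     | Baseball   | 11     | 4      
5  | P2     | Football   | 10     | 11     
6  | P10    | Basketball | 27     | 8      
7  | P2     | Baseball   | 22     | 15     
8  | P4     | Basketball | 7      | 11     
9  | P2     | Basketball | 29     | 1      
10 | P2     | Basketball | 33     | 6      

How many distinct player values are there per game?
SELECT game, COUNT(DISTINCT player)
FROM scores
GROUP BY game

Result:
  Baseball: 4 distinct
  Basketball: 3 distinct
  Football: 1 distinct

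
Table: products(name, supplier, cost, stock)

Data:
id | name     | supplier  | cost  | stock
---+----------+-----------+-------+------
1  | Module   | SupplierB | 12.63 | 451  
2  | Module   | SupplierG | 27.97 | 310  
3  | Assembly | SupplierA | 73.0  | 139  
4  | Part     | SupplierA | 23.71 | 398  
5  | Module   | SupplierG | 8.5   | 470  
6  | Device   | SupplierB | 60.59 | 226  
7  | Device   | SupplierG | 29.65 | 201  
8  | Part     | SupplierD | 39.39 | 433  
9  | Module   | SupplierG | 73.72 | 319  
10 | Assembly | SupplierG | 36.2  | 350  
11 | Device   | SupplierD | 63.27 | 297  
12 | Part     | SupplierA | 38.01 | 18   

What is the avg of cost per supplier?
SELECT supplier, AVG(cost) as result
FROM products
GROUP BY supplier

Result:
  SupplierA: 44.91
  SupplierB: 36.61
  SupplierD: 51.33
  SupplierG: 35.21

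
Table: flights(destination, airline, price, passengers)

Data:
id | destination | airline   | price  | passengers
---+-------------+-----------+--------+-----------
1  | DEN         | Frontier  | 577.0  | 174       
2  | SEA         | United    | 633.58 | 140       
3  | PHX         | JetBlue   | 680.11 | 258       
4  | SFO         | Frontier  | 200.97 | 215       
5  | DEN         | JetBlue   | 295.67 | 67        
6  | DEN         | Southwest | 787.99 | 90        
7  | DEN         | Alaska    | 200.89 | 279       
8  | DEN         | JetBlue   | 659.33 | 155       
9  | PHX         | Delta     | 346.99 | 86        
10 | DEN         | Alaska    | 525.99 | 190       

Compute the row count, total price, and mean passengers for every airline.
SELECT airline,
       COUNT(*) as cnt,
       SUM(price) as total_price,
       AVG(passengers) as avg_passengers
FROM flights
GROUP BY airline

Result:
  Alaska: 2 records, 726.88 total price, 234.50 avg passengers
  Delta: 1 records, 346.99 total price, 86.00 avg passengers
  Frontier: 2 records, 777.97 total price, 194.50 avg passengers
  JetBlue: 3 records, 1635.11 total price, 160.00 avg passengers
  Southwest: 1 records, 787.99 total price, 90.00 avg passengers
  United: 1 records, 633.58 total price, 140.00 avg passengers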